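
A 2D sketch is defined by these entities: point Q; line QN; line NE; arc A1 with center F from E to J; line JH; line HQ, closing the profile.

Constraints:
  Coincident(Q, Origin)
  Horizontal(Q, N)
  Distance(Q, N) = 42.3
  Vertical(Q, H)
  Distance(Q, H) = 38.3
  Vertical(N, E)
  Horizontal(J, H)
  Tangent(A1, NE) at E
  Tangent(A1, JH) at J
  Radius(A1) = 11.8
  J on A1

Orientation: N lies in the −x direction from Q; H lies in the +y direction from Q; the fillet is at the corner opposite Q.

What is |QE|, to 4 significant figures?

49.92

Q is at the origin; Q and N share the same y with |QN| = 42.3 and N on the −x side, so N = (-42.30, 0.000). QH is vertical with |QH| = 38.3 and H on the +y side, so H = (0.000, 38.30). The virtual corner opposite Q is at (-42.30, 38.30). A1 meets NE tangentially, so FE is at right angles to NE and tangency of A1 to JH means the radius FJ is perpendicular to JH, with radius 11.8, so the center F sits 11.8 in from both sides at F = (-30.50, 26.50). That places the tangent points at E = (-42.30, 26.50) on NE and J = (-30.50, 38.30) on JH. Then |QE| = |E − Q| = 49.92.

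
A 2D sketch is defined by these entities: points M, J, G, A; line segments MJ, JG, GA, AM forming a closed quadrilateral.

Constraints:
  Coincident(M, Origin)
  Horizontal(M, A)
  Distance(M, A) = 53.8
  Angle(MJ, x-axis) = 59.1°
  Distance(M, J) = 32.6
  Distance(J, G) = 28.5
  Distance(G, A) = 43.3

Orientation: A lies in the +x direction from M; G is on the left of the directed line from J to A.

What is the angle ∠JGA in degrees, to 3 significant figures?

77.6°

M is at the origin; M and A share the same y with |MA| = 53.8 and A in +x, so A = (53.8, 0). MJ runs at 59.1° with |MJ| = 32.6, so J = (16.7, 28.0). G is determined by |JG| = 28.5 and |GA| = 43.3 together: it lies at the intersection of circle(J, 28.5) and circle(A, 43.3). With |JA| = 46.4, the foot of the radical line on JA is 11.8 from J and the perpendicular offset is √(28.5² − 11.8²) = 26.0. Taking the left-of-JA solution: G = (41.8, 41.6).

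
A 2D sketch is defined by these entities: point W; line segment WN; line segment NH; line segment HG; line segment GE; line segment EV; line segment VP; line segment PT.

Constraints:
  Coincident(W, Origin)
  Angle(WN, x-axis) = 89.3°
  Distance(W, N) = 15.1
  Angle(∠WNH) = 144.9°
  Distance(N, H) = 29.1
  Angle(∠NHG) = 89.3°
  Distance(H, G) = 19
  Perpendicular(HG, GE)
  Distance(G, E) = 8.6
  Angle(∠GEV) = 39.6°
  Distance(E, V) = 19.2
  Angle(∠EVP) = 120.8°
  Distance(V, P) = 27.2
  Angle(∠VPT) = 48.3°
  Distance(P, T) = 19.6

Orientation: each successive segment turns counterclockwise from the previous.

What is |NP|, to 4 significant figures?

62.86

W is at the origin; WN runs at 89.3° with length 15.1, so N = (0.1845, 15.10). ∠WNH = 144.9° gives NH at 124.4° from the x-axis; with |NH| = 29.1, H = (-16.26, 39.11). ∠NHG = 89.3° gives HG at -144.9° from the x-axis; with |HG| = 19.0, G = (-31.80, 28.18). HG ⟂ GE, so GE runs at -54.90°; with |GE| = 8.6, E = (-26.86, 21.15). ∠GEV = 39.6° gives EV at 85.50° from the x-axis; with |EV| = 19.2, V = (-25.35, 40.29). ∠EVP = 120.8° gives VP at 144.7° from the x-axis; with |VP| = 27.2, P = (-47.55, 56.01). Then |NP| = |P − N| = 62.86.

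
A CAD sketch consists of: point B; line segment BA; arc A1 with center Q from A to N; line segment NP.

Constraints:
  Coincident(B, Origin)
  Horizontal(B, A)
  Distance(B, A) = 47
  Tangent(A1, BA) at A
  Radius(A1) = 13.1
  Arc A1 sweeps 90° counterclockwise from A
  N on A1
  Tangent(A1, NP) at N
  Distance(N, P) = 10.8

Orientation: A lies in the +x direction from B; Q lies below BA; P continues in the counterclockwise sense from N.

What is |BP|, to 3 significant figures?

41.5

B is at the origin; BA is horizontal with |BA| = 47.0 and A on the +x side, so A = (47.0, 0.00). Since A1 is tangent to BA there, QA ⟂ BA, so Q = A + (0, -13.1) = (47.0, -13.1). On A1, A sits at bearing 90° from Q; a 90° counterclockwise sweep puts N at bearing 180°, so N = Q + 13.1·(cos 180°, sin 180°) = (33.9, -13.1). A1 meets NP tangentially, so QN is at right angles to NP, so NP runs along (−sin 180°, cos 180°); with |NP| = 10.8, P = (33.9, -23.9). Then |BP| = |P − B| = 41.5.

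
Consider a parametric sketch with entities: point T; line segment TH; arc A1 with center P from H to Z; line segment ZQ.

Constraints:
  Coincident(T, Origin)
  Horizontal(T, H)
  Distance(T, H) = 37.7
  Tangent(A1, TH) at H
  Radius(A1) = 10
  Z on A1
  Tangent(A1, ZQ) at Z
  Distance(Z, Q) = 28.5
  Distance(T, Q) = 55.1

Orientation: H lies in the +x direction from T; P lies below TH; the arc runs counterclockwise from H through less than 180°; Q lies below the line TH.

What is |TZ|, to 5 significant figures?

31.237

T is at the origin; T and H share the same y with |TH| = 37.7 and H on the +x side, so H = (37.700, 0.0000). A1 meets TH tangentially, so PH is at right angles to TH, so P = H + (0, -10) = (37.700, -10.000). Since PZ ⟂ ZQ (tangency), |PQ| = √(10.0² + 28.5²) = 30.203 regardless of where Z sits on A1. So Q lies on both circle(T, 55.1) and circle(P, 30.203); the below-TH intersection is Q = (37.679, -40.203). Z is the foot of the tangent from Q: Z = (28.262, -13.304).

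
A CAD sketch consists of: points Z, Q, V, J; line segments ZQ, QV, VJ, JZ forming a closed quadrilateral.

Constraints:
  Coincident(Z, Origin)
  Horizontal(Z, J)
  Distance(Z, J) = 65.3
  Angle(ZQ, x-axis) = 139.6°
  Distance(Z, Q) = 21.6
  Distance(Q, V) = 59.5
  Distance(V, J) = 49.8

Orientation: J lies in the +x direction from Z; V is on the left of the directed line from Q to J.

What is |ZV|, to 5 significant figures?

54.844

Checks: |QV| = 59.50 ✓; |VJ| = 49.80 ✓.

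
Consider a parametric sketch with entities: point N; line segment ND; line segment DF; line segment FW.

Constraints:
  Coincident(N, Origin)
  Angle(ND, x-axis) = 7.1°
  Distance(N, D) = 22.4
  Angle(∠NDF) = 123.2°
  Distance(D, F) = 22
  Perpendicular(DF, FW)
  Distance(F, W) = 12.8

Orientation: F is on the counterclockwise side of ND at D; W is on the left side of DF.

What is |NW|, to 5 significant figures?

34.777

∠NDF = 123.2°, so DF runs at 7.1° + (180° − 123.2°) = 63.900° from the x-axis; with |DF| = 22.0, F = D + 22.0·(cos 63.900°, sin 63.900°) = (31.907, 22.525). The perpendicularity gives FW at right angles to DF; with |FW| = 12.8 on the left of DF, W = F + 12.8·(-0.89803, 0.43994) = (20.412, 28.157). Then |NW| = |W − N| = 34.777.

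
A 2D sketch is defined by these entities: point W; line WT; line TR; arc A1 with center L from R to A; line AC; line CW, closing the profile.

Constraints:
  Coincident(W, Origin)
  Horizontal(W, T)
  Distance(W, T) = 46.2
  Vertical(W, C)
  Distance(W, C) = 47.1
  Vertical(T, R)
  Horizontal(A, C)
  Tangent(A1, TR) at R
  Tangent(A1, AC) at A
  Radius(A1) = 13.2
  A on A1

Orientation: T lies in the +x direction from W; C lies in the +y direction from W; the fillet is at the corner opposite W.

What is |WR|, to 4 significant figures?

57.30

W is at the origin; W and T share the same y with |WT| = 46.2 and T on the +x side, so T = (46.20, 0.000). W and C share the same x with |WC| = 47.1 and C on the +y side, so C = (0.000, 47.10). The virtual corner opposite W is at (46.20, 47.10). A1 meets TR tangentially, so LR is at right angles to TR and A1 meets AC tangentially, so LA is at right angles to AC, with radius 13.2, so the center L sits 13.2 in from both sides at L = (33.00, 33.90). That places the tangent points at R = (46.20, 33.90) on TR and A = (33.00, 47.10) on AC. Then |WR| = |R − W| = 57.30.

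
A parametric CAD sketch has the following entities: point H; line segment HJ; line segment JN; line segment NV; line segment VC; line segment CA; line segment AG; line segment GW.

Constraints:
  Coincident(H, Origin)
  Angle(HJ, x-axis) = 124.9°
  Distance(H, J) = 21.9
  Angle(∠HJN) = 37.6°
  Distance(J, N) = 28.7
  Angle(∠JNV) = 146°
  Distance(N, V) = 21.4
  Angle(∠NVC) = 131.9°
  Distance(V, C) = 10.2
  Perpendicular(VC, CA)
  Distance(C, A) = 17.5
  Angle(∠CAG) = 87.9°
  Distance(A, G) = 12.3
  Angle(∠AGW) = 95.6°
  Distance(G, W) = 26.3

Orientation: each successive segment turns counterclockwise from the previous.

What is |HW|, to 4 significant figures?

38.22

∠CAG = 87.9° gives AG at 171.5° from the x-axis; with |AG| = 12.3, G = (-1.684, -11.85). ∠AGW = 95.6° gives GW at -104.1° from the x-axis; with |GW| = 26.3, W = (-8.091, -37.36). Then |HW| = |W − H| = 38.22.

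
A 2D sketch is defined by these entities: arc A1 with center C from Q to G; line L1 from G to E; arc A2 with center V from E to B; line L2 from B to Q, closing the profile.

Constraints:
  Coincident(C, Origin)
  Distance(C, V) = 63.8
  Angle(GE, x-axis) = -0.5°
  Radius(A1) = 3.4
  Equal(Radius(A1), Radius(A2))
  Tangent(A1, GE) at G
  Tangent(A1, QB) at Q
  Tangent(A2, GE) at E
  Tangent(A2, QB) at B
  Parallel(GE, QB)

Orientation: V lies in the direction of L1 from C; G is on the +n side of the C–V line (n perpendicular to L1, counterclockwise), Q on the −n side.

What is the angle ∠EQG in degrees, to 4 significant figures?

83.92°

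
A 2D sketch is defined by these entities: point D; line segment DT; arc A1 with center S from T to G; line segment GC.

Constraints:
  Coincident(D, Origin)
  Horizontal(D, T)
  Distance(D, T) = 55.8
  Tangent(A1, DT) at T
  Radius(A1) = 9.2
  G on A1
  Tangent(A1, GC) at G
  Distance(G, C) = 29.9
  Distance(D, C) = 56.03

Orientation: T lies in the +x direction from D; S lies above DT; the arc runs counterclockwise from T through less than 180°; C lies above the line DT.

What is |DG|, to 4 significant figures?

64.37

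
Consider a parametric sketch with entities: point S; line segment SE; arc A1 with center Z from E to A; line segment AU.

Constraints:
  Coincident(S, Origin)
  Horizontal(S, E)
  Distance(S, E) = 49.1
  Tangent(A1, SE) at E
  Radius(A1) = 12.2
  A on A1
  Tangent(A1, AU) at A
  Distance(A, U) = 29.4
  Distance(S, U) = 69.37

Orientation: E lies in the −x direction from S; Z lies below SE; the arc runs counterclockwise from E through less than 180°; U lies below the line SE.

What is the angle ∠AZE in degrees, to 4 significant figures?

103.9°

S is at the origin; SE is horizontal with |SE| = 49.1 and E on the −x side, so E = (-49.10, 0.000). The tangent condition forces ZE to be normal to SE, so Z = E + (0, -12.2) = (-49.10, -12.20). Since ZA ⟂ AU (tangency), |ZU| = √(12.2² + 29.4²) = 31.83 regardless of where A sits on A1. So U lies on both circle(S, 69.37) and circle(Z, 31.83); the below-SE intersection is U = (-53.90, -43.67). A is the foot of the tangent from U: A = (-60.94, -15.12).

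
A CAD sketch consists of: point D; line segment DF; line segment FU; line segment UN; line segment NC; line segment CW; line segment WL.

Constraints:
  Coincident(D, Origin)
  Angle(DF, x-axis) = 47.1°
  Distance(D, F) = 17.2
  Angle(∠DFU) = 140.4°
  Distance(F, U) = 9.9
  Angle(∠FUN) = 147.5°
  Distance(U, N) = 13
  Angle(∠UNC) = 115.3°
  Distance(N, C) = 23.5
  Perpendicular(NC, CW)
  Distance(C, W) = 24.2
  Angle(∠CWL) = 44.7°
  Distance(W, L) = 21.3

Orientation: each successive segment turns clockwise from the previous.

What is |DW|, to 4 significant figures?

17.81

D is at the origin; DF runs at 47.1° with length 17.2, so F = (11.71, 12.60). ∠DFU = 140.4° gives FU at 7.500° from the x-axis; with |FU| = 9.9, U = (21.52, 13.89). ∠FUN = 147.5° gives UN at -25.00° from the x-axis; with |UN| = 13.0, N = (33.31, 8.398). ∠UNC = 115.3° gives NC at -89.70° from the x-axis; with |NC| = 23.5, C = (33.43, -15.10). The perpendicularity gives CW at right angles to NC, so CW runs at -179.7°; with |CW| = 24.2, W = (9.229, -15.23). Then |DW| = |W − D| = 17.81.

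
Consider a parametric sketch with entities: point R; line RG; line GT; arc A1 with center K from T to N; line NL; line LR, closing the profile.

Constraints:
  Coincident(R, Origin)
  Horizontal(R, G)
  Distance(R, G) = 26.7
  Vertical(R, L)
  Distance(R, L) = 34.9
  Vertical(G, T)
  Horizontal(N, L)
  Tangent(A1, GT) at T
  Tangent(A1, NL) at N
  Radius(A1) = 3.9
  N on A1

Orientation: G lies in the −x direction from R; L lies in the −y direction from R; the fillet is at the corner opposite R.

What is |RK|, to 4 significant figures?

38.48

R is at the origin; RG is horizontal with |RG| = 26.7 and G on the −x side, so G = (-26.70, 0.000). R and L share the same x with |RL| = 34.9 and L on the −y side, so L = (0.000, -34.90). The virtual corner opposite R is at (-26.70, -34.90). A1 meets GT tangentially, so KT is at right angles to GT and the tangent condition forces KN to be normal to NL, with radius 3.9, so the center K sits 3.9 in from both sides at K = (-22.80, -31.00). Then |RK| = |K − R| = 38.48.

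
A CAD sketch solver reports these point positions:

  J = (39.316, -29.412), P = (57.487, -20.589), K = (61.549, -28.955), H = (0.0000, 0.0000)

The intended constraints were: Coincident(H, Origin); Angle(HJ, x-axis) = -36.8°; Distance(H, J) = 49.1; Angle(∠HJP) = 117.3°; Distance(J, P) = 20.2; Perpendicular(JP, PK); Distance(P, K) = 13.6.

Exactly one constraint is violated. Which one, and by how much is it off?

Distance(P, K) = 13.6 — off by 4.30.

H = (0.00, 0.00) ✓; HJ at -36.80° ✓; |HJ| = 49.10 ✓; ∠HJP = 117.3° ✓; |JP| = 20.20 ✓; ∠(JP, PK) = 90.00° ✓; |PK| = 9.300 ✗.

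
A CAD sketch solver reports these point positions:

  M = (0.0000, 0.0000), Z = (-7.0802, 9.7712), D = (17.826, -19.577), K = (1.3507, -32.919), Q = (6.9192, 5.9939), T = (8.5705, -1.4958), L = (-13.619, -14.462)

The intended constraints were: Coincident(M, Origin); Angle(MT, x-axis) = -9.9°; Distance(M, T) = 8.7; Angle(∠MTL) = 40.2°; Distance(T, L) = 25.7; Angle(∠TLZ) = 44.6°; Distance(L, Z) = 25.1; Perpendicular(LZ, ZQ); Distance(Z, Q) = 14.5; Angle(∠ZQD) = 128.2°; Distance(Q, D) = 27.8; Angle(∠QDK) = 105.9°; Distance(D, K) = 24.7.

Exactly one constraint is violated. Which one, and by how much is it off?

Distance(D, K) = 24.7 — off by 3.50.

M = (0.00, 0.00) ✓; MT at -9.900° ✓; |MT| = 8.700 ✓; ∠MTL = 40.20° ✓; |TL| = 25.70 ✓; ∠TLZ = 44.60° ✓; |LZ| = 25.10 ✓; ∠(LZ, ZQ) = 90.00° ✓; |ZQ| = 14.50 ✓; ∠ZQD = 128.2° ✓; |QD| = 27.80 ✓; ∠QDK = 105.9° ✓; |DK| = 21.20 ✗.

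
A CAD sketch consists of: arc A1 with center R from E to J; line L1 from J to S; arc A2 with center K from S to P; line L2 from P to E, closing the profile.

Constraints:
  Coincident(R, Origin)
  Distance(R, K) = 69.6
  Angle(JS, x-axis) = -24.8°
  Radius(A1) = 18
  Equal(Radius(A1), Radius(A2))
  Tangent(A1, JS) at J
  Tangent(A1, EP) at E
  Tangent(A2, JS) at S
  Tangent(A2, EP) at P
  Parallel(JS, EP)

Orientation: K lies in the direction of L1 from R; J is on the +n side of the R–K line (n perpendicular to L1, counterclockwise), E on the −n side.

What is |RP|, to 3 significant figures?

71.9

The slot axis is L1's direction at -24.8°, so u = (cos -24.8°, sin -24.8°) = (0.908, -0.419) and n = (−sin -24.8°, cos -24.8°) = (0.419, 0.908). R is at the origin and K lies 69.6 along u from R, so K = 69.6·u = (63.2, -29.2). Tangency of A1 to both parallel lines with radius 18.0 puts J and E at R ± 18.0·n: J = (7.55, 16.3), E = (-7.55, -16.3). Equal radii place S and P the same way about K: S = K + 18.0·n = (70.7, -12.9), P = K − 18.0·n = (55.6, -45.5). Then |RP| = |P − R| = 71.9.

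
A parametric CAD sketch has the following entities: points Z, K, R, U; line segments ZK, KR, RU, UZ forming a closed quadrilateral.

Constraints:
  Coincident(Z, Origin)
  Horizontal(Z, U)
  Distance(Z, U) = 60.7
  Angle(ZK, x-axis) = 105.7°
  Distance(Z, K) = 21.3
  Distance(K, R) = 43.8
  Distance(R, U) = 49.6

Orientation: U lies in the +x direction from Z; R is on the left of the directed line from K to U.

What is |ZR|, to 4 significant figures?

52.63

Checks: |KR| = 43.80 ✓; |RU| = 49.60 ✓.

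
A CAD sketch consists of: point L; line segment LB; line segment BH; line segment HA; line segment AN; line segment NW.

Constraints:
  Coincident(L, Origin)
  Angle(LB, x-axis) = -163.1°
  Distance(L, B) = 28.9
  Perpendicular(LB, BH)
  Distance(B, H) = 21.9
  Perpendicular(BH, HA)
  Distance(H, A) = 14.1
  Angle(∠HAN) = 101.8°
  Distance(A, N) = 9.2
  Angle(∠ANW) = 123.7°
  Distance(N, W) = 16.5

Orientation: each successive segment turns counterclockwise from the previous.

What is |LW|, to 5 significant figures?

24.510

∠HAN = 101.8° gives AN at 95.100° from the x-axis; with |AN| = 9.2, N = (-8.6123, -16.093). ∠ANW = 123.7° gives NW at 151.40° from the x-axis; with |NW| = 16.5, W = (-23.099, -8.1946). Then |LW| = |W − L| = 24.510.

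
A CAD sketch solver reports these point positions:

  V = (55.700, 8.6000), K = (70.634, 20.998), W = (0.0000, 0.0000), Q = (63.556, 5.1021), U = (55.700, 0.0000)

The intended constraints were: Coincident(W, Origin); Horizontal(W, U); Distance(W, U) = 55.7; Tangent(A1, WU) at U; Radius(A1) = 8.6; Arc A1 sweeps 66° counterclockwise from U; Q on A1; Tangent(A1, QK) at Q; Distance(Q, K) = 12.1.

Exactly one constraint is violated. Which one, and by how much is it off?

Distance(Q, K) = 12.1 — off by 5.30.

W = (0.00, 0.00) ✓; W.y = 0.00, U.y = 0.00 ✓; |WU| = 55.70 ✓; ∠(VU, UW) = 90.00° ✓; |VU| = 8.600 ✓; bearing(V→Q) − bearing(V→U) = 66.00° ✓; |VQ| = 8.600 ✓; ∠(VQ, QK) = 90.00° ✓; |QK| = 17.40 ✗.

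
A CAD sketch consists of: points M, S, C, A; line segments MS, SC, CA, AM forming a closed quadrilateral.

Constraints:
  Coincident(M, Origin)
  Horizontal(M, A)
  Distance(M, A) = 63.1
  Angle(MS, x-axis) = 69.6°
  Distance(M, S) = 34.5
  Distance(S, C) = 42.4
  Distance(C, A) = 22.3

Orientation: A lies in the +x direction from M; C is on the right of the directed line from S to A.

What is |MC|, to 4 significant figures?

40.85

M is at the origin; M and A share the same y with |MA| = 63.1 and A in +x, so A = (63.1, 0). MS runs at 69.6° with |MS| = 34.5, so S = (12.03, 32.34). C is determined by |SC| = 42.4 and |CA| = 22.3 together: it lies at the intersection of circle(S, 42.4) and circle(A, 22.3). With |SA| = 60.45, the foot of the radical line on SA is 40.98 from S and the perpendicular offset is √(42.4² − 40.98²) = 10.88. Taking the right-of-SA solution: C = (40.83, 1.226).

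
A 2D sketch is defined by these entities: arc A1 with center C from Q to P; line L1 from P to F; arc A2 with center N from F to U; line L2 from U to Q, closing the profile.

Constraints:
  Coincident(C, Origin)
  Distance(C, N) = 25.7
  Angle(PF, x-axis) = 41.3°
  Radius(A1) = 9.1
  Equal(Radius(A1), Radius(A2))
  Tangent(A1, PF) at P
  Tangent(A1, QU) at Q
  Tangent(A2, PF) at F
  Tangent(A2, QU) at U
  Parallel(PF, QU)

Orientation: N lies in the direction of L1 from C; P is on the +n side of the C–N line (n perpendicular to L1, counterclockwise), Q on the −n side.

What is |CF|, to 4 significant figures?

27.26

Tangency of A1 to both parallel lines with radius 9.1 puts P and Q at C ± 9.1·n: P = (-6.006, 6.837), Q = (6.006, -6.837). Equal radii place F and U the same way about N: F = N + 9.1·n = (13.30, 23.80), U = N − 9.1·n = (25.31, 10.13). Then |CF| = |F − C| = 27.26.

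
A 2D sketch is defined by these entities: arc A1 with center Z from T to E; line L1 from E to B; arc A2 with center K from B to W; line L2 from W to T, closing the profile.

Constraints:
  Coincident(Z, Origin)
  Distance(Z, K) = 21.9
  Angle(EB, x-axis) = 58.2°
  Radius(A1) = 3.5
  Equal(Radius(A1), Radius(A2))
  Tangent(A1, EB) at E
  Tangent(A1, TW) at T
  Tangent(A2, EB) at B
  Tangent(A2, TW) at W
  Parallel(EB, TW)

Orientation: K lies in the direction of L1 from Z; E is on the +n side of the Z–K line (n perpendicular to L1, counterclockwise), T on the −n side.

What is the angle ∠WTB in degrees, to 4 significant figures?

17.73°

The slot axis is L1's direction at 58.2°, so u = (cos 58.2°, sin 58.2°) = (0.5270, 0.8499) and n = (−sin 58.2°, cos 58.2°) = (-0.8499, 0.5270). Z is at the origin and K lies 21.9 along u from Z, so K = 21.9·u = (11.54, 18.61). Tangency of A1 to both parallel lines with radius 3.5 puts E and T at Z ± 3.5·n: E = (-2.975, 1.844), T = (2.975, -1.844). Equal radii place B and W the same way about K: B = K + 3.5·n = (8.566, 20.46), W = K − 3.5·n = (14.51, 16.77). Then cos ∠WTB = TW·TB / (|TW||TB|), giving 17.73°.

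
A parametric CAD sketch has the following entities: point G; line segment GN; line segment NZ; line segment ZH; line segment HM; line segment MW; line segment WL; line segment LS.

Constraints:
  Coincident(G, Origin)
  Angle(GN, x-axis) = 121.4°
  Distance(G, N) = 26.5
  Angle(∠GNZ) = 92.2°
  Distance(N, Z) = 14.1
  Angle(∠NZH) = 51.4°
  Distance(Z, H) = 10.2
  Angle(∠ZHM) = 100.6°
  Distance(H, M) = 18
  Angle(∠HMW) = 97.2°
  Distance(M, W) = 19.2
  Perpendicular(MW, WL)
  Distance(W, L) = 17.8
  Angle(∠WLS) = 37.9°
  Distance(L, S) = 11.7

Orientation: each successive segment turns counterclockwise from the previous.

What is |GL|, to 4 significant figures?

41.90

G is at the origin; GN runs at 121.4° with length 26.5, so N = (-13.81, 22.62). ∠GNZ = 92.2° gives NZ at -150.8° from the x-axis; with |NZ| = 14.1, Z = (-26.11, 15.74). ∠NZH = 51.4° gives ZH at -22.20° from the x-axis; with |ZH| = 10.2, H = (-16.67, 11.89). ∠ZHM = 100.6° gives HM at 57.20° from the x-axis; with |HM| = 18.0, M = (-6.920, 27.02). ∠HMW = 97.2° gives MW at 140.0° from the x-axis; with |MW| = 19.2, W = (-21.63, 39.36). The perpendicularity gives WL at right angles to MW, so WL runs at -130.0°; with |WL| = 17.8, L = (-33.07, 25.72). Then |GL| = |L − G| = 41.90.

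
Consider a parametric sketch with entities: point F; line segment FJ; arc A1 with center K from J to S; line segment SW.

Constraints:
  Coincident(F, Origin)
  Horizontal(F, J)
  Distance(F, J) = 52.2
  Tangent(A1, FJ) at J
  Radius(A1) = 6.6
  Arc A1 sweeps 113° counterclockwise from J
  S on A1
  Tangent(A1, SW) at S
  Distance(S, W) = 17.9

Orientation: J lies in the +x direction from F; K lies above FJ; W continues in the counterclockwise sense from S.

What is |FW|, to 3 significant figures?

57.3

F is at the origin; F and J share the same y with |FJ| = 52.2 and J on the +x side, so J = (52.2, 0.00). A1 meets FJ tangentially, so KJ is at right angles to FJ, so K = J + (0, 6.6) = (52.2, 6.60). On A1, J sits at bearing -90° from K; a 113° counterclockwise sweep puts S at bearing 23°, so S = K + 6.6·(cos 23°, sin 23°) = (58.3, 9.18). Tangency of A1 to SW means the radius KS is perpendicular to SW, so SW runs along (−sin 23°, cos 23°); with |SW| = 17.9, W = (51.3, 25.7). Then |FW| = |W − F| = 57.3.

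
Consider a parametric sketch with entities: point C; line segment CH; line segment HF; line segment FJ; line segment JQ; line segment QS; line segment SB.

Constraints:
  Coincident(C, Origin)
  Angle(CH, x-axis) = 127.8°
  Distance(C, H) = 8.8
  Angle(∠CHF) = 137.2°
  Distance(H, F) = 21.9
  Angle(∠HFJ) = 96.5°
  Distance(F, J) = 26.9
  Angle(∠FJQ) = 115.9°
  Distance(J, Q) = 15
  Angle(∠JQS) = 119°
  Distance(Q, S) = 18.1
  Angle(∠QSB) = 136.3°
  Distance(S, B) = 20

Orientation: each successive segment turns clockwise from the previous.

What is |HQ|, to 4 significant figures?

36.87

C is at the origin; CH runs at 127.8° with length 8.8, so H = (-5.394, 6.953). ∠CHF = 137.2° gives HF at 85.00° from the x-axis; with |HF| = 21.9, F = (-3.485, 28.77). ∠HFJ = 96.5° gives FJ at 1.500° from the x-axis; with |FJ| = 26.9, J = (23.41, 29.47). ∠FJQ = 115.9° gives JQ at -62.60° from the x-axis; with |JQ| = 15.0, Q = (30.31, 16.16). Then |HQ| = |Q − H| = 36.87.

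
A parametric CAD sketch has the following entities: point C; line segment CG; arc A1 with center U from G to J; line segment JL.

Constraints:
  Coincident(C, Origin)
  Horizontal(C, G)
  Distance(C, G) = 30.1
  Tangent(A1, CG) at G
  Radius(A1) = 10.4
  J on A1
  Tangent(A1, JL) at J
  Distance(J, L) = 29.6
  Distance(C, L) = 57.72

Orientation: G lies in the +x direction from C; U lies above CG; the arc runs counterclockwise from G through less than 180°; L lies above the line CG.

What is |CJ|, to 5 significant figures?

41.646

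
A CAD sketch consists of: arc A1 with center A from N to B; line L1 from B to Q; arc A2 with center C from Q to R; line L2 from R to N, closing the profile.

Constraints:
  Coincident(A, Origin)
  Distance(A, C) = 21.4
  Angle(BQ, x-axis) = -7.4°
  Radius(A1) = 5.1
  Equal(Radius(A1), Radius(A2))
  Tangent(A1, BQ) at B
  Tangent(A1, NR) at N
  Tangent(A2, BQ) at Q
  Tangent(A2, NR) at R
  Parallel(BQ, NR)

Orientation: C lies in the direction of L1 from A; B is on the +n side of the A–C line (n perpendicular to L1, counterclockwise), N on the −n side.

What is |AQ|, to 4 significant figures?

22.00

The slot axis is L1's direction at -7.4°, so u = (cos -7.4°, sin -7.4°) = (0.9917, -0.1288) and n = (−sin -7.4°, cos -7.4°) = (0.1288, 0.9917). A is at the origin and C lies 21.4 along u from A, so C = 21.4·u = (21.22, -2.756). Tangency of A1 to both parallel lines with radius 5.1 puts B and N at A ± 5.1·n: B = (0.6569, 5.058), N = (-0.6569, -5.058). Equal radii place Q and R the same way about C: Q = C + 5.1·n = (21.88, 2.301), R = C − 5.1·n = (20.56, -7.814). Then |AQ| = |Q − A| = 22.00.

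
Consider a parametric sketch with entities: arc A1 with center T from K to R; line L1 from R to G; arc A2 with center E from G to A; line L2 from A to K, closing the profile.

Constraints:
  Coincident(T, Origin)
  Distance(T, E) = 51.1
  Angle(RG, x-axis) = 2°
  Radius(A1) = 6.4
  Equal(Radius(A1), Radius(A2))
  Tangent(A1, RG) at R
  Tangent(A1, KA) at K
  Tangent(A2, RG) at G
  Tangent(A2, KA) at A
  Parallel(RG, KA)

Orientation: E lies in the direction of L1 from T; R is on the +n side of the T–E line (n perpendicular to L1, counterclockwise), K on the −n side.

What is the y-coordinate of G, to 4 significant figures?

8.179

Tangency of A1 to both parallel lines with radius 6.4 puts R and K at T ± 6.4·n: R = (-0.2234, 6.396), K = (0.2234, -6.396). Equal radii place G and A the same way about E: G = E + 6.4·n = (50.85, 8.179), A = E − 6.4·n = (51.29, -4.613). So G.y = 8.179.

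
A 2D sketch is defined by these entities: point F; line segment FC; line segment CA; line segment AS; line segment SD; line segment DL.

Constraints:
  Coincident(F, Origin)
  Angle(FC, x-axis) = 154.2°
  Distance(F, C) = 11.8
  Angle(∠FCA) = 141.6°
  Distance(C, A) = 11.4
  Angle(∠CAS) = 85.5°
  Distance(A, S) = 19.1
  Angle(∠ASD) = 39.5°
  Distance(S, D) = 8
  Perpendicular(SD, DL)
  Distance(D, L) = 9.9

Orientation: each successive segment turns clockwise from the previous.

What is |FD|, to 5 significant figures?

15.447

F is at the origin; FC runs at 154.2° with length 11.8, so C = (-10.624, 5.1357). ∠FCA = 141.6° gives CA at 115.80° from the x-axis; with |CA| = 11.4, A = (-15.585, 15.399). ∠CAS = 85.5° gives AS at 21.300° from the x-axis; with |AS| = 19.1, S = (2.2099, 22.337). ∠ASD = 39.5° gives SD at -119.20° from the x-axis; with |SD| = 8.0, D = (-1.6930, 15.354). Then |FD| = |D − F| = 15.447.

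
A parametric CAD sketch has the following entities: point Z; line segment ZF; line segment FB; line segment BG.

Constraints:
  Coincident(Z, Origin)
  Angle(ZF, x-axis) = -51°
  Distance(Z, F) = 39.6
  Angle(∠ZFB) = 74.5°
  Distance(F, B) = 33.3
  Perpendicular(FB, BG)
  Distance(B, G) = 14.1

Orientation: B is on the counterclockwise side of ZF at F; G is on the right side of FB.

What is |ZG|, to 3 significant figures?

57.0

Z is at the origin; ZF runs at -51.0° with length 39.6, so F = 39.6·(cos -51.0°, sin -51.0°) = (24.9, -30.8). ∠ZFB = 74.5°, so FB runs at -51.0° + (180° − 74.5°) = 54.5° from the x-axis; with |FB| = 33.3, B = F + 33.3·(cos 54.5°, sin 54.5°) = (44.3, -3.66). FB ⟂ BG; with |BG| = 14.1 on the right of FB, G = B + 14.1·(0.814, -0.581) = (55.7, -11.9). Then |ZG| = |G − Z| = 57.0.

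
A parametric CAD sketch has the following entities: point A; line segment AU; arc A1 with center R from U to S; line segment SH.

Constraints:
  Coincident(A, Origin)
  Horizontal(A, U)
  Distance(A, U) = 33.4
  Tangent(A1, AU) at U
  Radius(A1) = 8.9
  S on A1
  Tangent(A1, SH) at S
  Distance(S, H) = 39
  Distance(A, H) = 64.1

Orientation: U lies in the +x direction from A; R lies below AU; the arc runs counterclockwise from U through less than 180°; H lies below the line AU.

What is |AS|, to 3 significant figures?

28.5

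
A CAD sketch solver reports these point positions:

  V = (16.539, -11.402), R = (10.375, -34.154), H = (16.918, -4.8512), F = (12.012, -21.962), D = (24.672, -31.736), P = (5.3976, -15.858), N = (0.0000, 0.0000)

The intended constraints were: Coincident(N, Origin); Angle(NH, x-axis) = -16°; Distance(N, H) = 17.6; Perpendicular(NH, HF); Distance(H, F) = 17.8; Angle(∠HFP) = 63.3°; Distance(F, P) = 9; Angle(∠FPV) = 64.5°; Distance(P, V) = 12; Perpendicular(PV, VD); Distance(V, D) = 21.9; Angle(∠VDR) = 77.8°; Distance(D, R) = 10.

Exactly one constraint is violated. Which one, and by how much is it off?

Distance(D, R) = 10 — off by 4.50.

N = (0.00, 0.00) ✓; NH at -16.00° ✓; |NH| = 17.60 ✓; ∠(NH, HF) = 90.00° ✓; |HF| = 17.80 ✓; ∠HFP = 63.30° ✓; |FP| = 9.001 ✓; ∠FPV = 64.50° ✓; |PV| = 12.00 ✓; ∠(PV, VD) = 90.00° ✓; |VD| = 21.90 ✓; ∠VDR = 77.80° ✓; |DR| = 14.50 ✗.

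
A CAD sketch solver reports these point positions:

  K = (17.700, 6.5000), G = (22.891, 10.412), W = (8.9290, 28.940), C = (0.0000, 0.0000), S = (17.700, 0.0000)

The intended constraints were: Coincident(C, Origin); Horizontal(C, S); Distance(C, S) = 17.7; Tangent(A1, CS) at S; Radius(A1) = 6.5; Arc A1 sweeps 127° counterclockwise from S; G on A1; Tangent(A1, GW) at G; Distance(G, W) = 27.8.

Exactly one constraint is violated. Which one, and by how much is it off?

Distance(G, W) = 27.8 — off by 4.60.

C = (0.00, 0.00) ✓; C.y = 0.00, S.y = 0.00 ✓; |CS| = 17.70 ✓; ∠(KS, SC) = 90.00° ✓; |KS| = 6.500 ✓; bearing(K→G) − bearing(K→S) = 127.0° ✓; |KG| = 6.500 ✓; ∠(KG, GW) = 90.00° ✓; |GW| = 23.20 ✗.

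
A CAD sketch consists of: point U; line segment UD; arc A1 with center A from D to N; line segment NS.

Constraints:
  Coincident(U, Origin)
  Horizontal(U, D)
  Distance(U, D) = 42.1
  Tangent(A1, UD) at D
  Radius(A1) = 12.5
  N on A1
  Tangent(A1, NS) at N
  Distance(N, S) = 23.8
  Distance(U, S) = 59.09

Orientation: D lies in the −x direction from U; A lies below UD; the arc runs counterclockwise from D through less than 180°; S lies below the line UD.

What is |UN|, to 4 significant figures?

56.35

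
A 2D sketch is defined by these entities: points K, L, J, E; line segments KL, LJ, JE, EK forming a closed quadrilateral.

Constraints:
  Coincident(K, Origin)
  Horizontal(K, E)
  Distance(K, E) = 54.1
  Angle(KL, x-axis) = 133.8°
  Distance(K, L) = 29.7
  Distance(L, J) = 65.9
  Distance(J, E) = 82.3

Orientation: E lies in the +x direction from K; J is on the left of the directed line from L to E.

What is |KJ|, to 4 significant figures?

76.66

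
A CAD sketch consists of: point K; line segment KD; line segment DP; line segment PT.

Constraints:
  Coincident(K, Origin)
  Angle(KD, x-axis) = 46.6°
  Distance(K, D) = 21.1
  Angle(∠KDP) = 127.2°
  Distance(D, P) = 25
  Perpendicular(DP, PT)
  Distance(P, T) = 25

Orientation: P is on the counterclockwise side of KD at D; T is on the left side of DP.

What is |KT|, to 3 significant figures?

38.6

∠KDP = 127.2°, so DP runs at 46.6° + (180° − 127.2°) = 99.4° from the x-axis; with |DP| = 25.0, P = D + 25.0·(cos 99.4°, sin 99.4°) = (10.4, 40.0). DP ⟂ PT; with |PT| = 25.0 on the left of DP, T = P + 25.0·(-0.987, -0.163) = (-14.2, 35.9). Then |KT| = |T − K| = 38.6.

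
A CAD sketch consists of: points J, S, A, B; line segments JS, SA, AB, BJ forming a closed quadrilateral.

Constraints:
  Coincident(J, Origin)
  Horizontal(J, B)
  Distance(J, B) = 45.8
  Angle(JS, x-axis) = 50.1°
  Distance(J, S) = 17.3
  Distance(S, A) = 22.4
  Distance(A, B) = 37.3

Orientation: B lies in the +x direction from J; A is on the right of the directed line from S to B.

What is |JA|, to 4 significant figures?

13.23

Checks: JS at 50.10° ✓; |SA| = 22.40 ✓; |AB| = 37.30 ✓.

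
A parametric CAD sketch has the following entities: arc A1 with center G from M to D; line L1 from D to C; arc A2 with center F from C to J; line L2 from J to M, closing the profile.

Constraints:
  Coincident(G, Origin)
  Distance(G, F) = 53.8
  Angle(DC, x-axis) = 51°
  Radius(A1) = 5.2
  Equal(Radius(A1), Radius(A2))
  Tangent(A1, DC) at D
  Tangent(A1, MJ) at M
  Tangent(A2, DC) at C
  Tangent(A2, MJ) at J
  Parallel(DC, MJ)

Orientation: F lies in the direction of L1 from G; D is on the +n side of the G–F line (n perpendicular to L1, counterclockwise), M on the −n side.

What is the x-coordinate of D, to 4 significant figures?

-4.041

G is at the origin and F lies 53.8 along u from G, so F = 53.8·u = (33.86, 41.81). Tangency of A1 to both parallel lines with radius 5.2 puts D and M at G ± 5.2·n: D = (-4.041, 3.272), M = (4.041, -3.272). So D.x = -4.041.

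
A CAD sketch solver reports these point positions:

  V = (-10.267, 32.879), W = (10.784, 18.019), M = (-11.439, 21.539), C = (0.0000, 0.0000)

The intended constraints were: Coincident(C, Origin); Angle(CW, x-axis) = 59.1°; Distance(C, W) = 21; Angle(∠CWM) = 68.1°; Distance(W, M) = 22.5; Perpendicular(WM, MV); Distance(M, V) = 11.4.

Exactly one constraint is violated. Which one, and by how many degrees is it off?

Perpendicular(WM, MV) — off by 3.10°.

C = (0.00, 0.00) ✓; CW at 59.10° ✓; |CW| = 21.00 ✓; ∠CWM = 68.10° ✓; |WM| = 22.50 ✓; ∠(WM, MV) = 86.90° ✗; |MV| = 11.40 ✓.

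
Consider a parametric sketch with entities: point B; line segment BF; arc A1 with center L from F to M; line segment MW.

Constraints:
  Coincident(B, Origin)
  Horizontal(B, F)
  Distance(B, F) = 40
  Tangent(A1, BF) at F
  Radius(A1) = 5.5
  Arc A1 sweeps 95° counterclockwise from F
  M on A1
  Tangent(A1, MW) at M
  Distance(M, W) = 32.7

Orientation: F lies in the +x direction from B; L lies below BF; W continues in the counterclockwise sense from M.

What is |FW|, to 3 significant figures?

38.6

B is at the origin; BF is horizontal with |BF| = 40.0 and F on the +x side, so F = (40.0, 0.00). Since A1 is tangent to BF there, LF ⟂ BF, so L = F + (0, -5.5) = (40.0, -5.50). On A1, F sits at bearing 90° from L; a 95° counterclockwise sweep puts M at bearing 185°, so M = L + 5.5·(cos 185°, sin 185°) = (34.5, -5.98). A1 meets MW tangentially, so LM is at right angles to MW, so MW runs along (−sin 185°, cos 185°); with |MW| = 32.7, W = (37.4, -38.6). Then |FW| = |W − F| = 38.6.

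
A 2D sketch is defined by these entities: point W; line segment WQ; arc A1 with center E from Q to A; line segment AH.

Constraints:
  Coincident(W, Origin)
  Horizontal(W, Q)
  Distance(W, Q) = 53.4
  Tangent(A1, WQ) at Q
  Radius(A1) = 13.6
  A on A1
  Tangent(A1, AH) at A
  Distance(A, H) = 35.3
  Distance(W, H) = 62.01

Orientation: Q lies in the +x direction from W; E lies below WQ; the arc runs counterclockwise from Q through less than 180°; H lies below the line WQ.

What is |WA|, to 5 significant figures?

41.929

Checks: W.y = 0.00, Q.y = 0.00 ✓; ∠(EQ, QW) = 90.00° ✓; |EQ| = 13.60 ✓; |EA| = 13.60 ✓; ∠(EA, AH) = 90.00° ✓; |AH| = 35.30 ✓; |WH| = 62.01 ✓.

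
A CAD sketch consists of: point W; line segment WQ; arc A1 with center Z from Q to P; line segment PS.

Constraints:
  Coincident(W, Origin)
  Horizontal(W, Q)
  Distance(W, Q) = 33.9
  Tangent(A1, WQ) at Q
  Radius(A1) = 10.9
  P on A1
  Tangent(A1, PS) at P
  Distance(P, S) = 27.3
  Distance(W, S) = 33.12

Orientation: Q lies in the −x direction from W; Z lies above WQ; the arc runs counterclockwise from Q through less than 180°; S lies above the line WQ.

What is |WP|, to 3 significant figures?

24.9

W is at the origin; WQ is horizontal with |WQ| = 33.9 and Q on the −x side, so Q = (-33.9, 0.00). The tangent condition forces ZQ to be normal to WQ, so Z = Q + (0, 10.9) = (-33.9, 10.9). Since ZP ⟂ PS (tangency), |ZS| = √(10.9² + 27.3²) = 29.4 regardless of where P sits on A1. So S lies on both circle(W, 33.12) and circle(Z, 29.4); the above-WQ intersection is S = (-12.2, 30.8). P is the foot of the tangent from S: P = (-24.1, 6.17).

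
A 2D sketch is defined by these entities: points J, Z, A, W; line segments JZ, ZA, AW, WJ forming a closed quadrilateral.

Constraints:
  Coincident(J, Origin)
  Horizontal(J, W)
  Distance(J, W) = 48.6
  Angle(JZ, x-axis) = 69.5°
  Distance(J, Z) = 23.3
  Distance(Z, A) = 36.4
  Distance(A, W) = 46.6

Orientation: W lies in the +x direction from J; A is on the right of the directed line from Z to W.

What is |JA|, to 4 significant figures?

14.99

Checks: JZ at 69.50° ✓; |ZA| = 36.40 ✓; |AW| = 46.60 ✓.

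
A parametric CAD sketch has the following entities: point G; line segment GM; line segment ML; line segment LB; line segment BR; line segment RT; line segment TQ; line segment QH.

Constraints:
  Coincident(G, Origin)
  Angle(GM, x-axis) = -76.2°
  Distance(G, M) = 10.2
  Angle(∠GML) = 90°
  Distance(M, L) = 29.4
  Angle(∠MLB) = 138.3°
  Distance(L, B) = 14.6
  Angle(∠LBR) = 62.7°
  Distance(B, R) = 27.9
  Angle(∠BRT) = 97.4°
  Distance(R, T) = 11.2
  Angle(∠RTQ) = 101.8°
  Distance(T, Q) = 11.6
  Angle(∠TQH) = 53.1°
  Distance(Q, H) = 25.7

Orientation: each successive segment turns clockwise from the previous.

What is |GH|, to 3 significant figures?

26.3

G is at the origin; GM runs at -76.2° with length 10.2, so M = (2.43, -9.91). ∠GML = 90.0° gives ML at -166° from the x-axis; with |ML| = 29.4, L = (-26.1, -16.9). ∠MLB = 138.3° gives LB at 152° from the x-axis; with |LB| = 14.6, B = (-39.0, -10.1). ∠LBR = 62.7° gives BR at 34.8° from the x-axis; with |BR| = 27.9, R = (-16.1, 5.84). ∠BRT = 97.4° gives RT at -47.8° from the x-axis; with |RT| = 11.2, T = (-8.59, -2.46). ∠RTQ = 101.8° gives TQ at -126° from the x-axis; with |TQ| = 11.6, Q = (-15.4, -11.8). ∠TQH = 53.1° gives QH at 107° from the x-axis; with |QH| = 25.7, H = (-23.0, 12.7). Then |GH| = |H − G| = 26.3.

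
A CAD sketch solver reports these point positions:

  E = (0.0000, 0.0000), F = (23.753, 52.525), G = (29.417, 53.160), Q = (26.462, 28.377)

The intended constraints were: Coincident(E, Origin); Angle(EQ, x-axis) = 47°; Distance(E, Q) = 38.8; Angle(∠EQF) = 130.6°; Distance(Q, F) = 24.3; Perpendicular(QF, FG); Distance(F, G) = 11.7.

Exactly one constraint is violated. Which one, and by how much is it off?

Distance(F, G) = 11.7 — off by 6.00.

E = (0.00, 0.00) ✓; EQ at 47.00° ✓; |EQ| = 38.80 ✓; ∠EQF = 130.6° ✓; |QF| = 24.30 ✓; ∠(QF, FG) = 90.00° ✓; |FG| = 5.699 ✗.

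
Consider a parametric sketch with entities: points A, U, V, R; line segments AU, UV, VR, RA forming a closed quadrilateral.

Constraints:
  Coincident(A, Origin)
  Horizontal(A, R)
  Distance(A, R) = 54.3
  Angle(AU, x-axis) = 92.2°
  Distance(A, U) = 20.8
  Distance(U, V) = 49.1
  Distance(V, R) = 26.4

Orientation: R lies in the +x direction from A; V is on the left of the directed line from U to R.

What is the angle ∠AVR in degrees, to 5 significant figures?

75.582°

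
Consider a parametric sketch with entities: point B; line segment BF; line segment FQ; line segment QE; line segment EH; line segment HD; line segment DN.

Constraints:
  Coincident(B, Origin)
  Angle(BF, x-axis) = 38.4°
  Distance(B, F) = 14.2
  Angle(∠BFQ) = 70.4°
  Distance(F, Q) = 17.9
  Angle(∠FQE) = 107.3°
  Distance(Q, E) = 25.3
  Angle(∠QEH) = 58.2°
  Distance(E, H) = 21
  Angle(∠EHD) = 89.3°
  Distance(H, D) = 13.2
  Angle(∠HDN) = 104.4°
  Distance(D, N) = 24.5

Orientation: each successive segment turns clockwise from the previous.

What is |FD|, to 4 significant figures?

10.54

∠QEH = 58.2° gives EH at 94.30° from the x-axis; with |EH| = 21.0, H = (-5.120, -2.091). ∠EHD = 89.3° gives HD at 3.600° from the x-axis; with |HD| = 13.2, D = (8.054, -1.262). Then |FD| = |D − F| = 10.54.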